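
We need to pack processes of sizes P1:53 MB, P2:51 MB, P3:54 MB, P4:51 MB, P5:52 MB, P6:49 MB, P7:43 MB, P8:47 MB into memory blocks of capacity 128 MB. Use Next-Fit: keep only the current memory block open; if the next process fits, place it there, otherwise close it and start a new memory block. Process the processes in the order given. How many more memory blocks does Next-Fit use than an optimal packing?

Next-Fit: [53,51] [54,51] [52,49] [43,47] → 4 memory blocks.
Total size 400 MB; any packing needs at least ⌈400/128⌉ = 4 memory blocks.
So 4 is already optimal.

0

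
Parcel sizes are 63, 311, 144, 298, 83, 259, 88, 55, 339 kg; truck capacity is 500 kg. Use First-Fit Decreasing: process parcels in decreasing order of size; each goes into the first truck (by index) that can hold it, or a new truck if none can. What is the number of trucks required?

Sorted descending: 339, 311, 298, 259, 144, 88, 83, 63, 55.
Put 339 kg in truck 1; 161 kg remain.
Put 311 kg in truck 2; 189 kg remain.
Put 298 kg in truck 3; 202 kg remain.
Put 259 kg in truck 4; 241 kg remain.
Put 144 kg in truck 1; 17 kg remain.
Put 88 kg in truck 2; 101 kg remain.
Put 83 kg in truck 2; 18 kg remain.
Put 63 kg in truck 3; 139 kg remain.
Put 55 kg in truck 3; 84 kg remain.

4 trucks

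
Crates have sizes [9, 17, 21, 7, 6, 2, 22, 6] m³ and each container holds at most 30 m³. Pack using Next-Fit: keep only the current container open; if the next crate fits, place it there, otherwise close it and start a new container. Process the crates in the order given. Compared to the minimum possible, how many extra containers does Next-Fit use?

1

Next-Fit: [9,17] [21,7] [6,2,22] [6] → 4 containers.
Total size 90 m³; any packing needs at least ⌈90/30⌉ = 3 containers.
An optimal packing achieves that bound: [22,6,2] [21,9] [17,7,6] → 3 containers.
Excess: 4 − 3 = 1.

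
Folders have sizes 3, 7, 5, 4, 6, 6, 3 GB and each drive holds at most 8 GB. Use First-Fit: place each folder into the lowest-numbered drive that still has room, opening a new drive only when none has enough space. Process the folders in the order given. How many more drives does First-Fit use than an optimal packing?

First-Fit: [3,5] [7] [4,3] [6] [6] → 5 drives.
Total size 34 GB; any packing needs at least ⌈34/8⌉ = 5 drives.
So 5 is already optimal.

0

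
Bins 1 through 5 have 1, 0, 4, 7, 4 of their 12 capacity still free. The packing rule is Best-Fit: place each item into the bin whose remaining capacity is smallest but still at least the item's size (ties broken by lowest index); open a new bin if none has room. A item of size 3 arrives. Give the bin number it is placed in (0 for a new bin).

3

Bins with room: bin 3 (4), bin 4 (7), bin 5 (4).
Tightest fit is bin 3 with 4 free.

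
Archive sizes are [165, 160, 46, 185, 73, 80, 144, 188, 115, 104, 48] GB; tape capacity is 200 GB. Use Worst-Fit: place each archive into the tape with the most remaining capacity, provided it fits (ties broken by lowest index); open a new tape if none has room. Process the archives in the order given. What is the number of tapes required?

8

tape 1: place 165 GB, 35 GB left
tape 2: place 160 GB, 40 GB left
tape 3: place 46 GB, 154 GB left
tape 4: place 185 GB, 15 GB left
tape 3: place 73 GB, 81 GB left
tape 3: place 80 GB, 1 GB left
tape 5: place 144 GB, 56 GB left
tape 6: place 188 GB, 12 GB left
tape 7: place 115 GB, 85 GB left
tape 8: place 104 GB, 96 GB left
tape 8: place 48 GB, 48 GB left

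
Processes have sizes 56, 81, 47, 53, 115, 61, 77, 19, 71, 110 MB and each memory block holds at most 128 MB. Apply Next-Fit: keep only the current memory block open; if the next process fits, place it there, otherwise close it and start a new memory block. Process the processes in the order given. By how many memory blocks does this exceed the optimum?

Next-Fit: [56] [81,47] [53] [115] [61] [77,19] [71] [110] → 8 memory blocks.
Total size 690 MB; any packing needs at least ⌈690/128⌉ = 6 memory blocks.
An optimal packing achieves that bound: [115] [110] [81,47] [77,19] [71,56] [61,53] → 6 memory blocks.
Excess: 8 − 6 = 2.

2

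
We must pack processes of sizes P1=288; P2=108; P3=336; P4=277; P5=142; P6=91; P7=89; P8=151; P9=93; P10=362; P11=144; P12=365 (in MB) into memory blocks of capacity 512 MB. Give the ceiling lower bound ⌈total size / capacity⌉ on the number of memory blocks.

Total size = 288 + 108 + 336 + 277 + 142 + 91 + 89 + 151 + 93 + 362 + 144 + 365 = 2446 MB.
⌈2446 / 512⌉ = 5.

5 memory blocks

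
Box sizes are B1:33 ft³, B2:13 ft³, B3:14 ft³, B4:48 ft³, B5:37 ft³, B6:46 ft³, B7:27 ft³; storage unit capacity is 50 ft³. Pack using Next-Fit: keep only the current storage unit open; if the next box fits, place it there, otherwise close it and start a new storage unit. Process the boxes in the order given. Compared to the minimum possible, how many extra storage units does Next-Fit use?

1

Next-Fit: [33,13] [14] [48] [37] [46] [27] → 6 storage units.
Total size 218 ft³; any packing needs at least ⌈218/50⌉ = 5 storage units.
An optimal packing achieves that bound: [48] [46] [37,13] [33,14] [27] → 5 storage units.
Excess: 6 − 5 = 1.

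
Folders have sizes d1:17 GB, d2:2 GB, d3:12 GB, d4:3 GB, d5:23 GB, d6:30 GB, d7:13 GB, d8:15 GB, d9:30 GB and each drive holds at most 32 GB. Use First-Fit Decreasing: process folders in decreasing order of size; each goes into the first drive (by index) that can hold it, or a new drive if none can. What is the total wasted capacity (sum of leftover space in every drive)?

15

Sorted descending: 30, 30, 23, 17, 15, 13, 12, 3, 2.
drive 1: place 30 GB, 2 GB left
drive 2: place 30 GB, 2 GB left
drive 3: place 23 GB, 9 GB left
drive 4: place 17 GB, 15 GB left
drive 4: place 15 GB, 0 GB left
drive 5: place 13 GB, 19 GB left
drive 5: place 12 GB, 7 GB left
drive 3: place 3 GB, 6 GB left
drive 1: place 2 GB, 0 GB left
5 drives × 32 GB = 160 GB; used 145 GB; unused 15 GB.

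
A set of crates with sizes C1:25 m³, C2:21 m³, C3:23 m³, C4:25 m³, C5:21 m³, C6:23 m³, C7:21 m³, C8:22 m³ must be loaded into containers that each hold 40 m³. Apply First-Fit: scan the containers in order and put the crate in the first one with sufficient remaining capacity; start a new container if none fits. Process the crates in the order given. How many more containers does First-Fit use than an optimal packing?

0

First-Fit: [25] [21] [23] [25] [21] [23] [21] [22] → 8 containers.
8 crates exceed 20 m³ (half the capacity), and no two of those can share a container, so at least 8 containers are needed.
So 8 is already optimal.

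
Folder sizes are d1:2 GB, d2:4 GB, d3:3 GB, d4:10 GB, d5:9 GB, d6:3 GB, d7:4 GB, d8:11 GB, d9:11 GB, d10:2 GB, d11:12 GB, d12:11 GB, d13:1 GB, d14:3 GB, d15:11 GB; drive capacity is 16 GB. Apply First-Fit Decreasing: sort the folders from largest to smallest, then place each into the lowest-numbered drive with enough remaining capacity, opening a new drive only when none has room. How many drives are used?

7

Sorted descending: 12, 11, 11, 11, 11, 10, 9, 4, 4, 3, 3, 3, 2, 2, 1.
Put 12 GB in drive 1; 4 GB remain.
Put 11 GB in drive 2; 5 GB remain.
Put 11 GB in drive 3; 5 GB remain.
Put 11 GB in drive 4; 5 GB remain.
Put 11 GB in drive 5; 5 GB remain.
Put 10 GB in drive 6; 6 GB remain.
Put 9 GB in drive 7; 7 GB remain.
Put 4 GB in drive 1; 0 GB remain.
Put 4 GB in drive 2; 1 GB remain.
Put 3 GB in drive 3; 2 GB remain.
Put 3 GB in drive 4; 2 GB remain.
Put 3 GB in drive 5; 2 GB remain.
Put 2 GB in drive 3; 0 GB remain.
Put 2 GB in drive 4; 0 GB remain.
Put 1 GB in drive 2; 0 GB remain.
Final drives: [12,4] [11,4,1] [11,3,2] [11,3,2] [11,3] [10] [9].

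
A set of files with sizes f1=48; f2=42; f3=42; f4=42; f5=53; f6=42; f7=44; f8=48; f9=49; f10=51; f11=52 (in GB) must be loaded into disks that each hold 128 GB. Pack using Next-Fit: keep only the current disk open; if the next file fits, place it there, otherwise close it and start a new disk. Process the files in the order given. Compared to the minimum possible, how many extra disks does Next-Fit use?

Next-Fit: [48,42] [42,42] [53,42] [44,48] [49,51] [52] → 6 disks.
Total size 513 GB; any packing needs at least ⌈513/128⌉ = 5 disks.
An optimal packing achieves that bound: [53,52] [51,49] [48,48] [44,42,42] [42,42] → 5 disks.
Excess: 6 − 5 = 1.

1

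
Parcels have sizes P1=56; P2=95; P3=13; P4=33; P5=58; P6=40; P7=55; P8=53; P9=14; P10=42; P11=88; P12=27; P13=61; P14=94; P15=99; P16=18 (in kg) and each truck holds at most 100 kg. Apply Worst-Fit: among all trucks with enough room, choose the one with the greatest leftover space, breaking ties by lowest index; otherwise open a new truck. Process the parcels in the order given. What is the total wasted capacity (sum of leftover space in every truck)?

Put P1 (56 kg) in truck 1; 44 kg remain.
Put P2 (95 kg) in truck 2; 5 kg remain.
Put P3 (13 kg) in truck 1; 31 kg remain.
Put P4 (33 kg) in truck 3; 67 kg remain.
Put P5 (58 kg) in truck 3; 9 kg remain.
Put P6 (40 kg) in truck 4; 60 kg remain.
Put P7 (55 kg) in truck 4; 5 kg remain.
Put P8 (53 kg) in truck 5; 47 kg remain.
Put P9 (14 kg) in truck 5; 33 kg remain.
Put P10 (42 kg) in truck 6; 58 kg remain.
Put P11 (88 kg) in truck 7; 12 kg remain.
Put P12 (27 kg) in truck 6; 31 kg remain.
Put P13 (61 kg) in truck 8; 39 kg remain.
Put P14 (94 kg) in truck 9; 6 kg remain.
Put P15 (99 kg) in truck 10; 1 kg remain.
Put P16 (18 kg) in truck 8; 21 kg remain.
10 trucks × 100 kg = 1000 kg; used 846 kg; unused 154 kg.

154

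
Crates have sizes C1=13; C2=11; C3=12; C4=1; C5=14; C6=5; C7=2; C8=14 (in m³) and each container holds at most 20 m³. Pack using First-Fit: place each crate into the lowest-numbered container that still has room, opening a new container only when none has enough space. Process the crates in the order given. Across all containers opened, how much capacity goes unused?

28

container 1: place C1 (13 m³), 7 m³ left
container 2: place C2 (11 m³), 9 m³ left
container 3: place C3 (12 m³), 8 m³ left
container 1: place C4 (1 m³), 6 m³ left
container 4: place C5 (14 m³), 6 m³ left
container 1: place C6 (5 m³), 1 m³ left
container 2: place C7 (2 m³), 7 m³ left
container 5: place C8 (14 m³), 6 m³ left
5 containers × 20 m³ = 100 m³; used 72 m³; unused 28 m³.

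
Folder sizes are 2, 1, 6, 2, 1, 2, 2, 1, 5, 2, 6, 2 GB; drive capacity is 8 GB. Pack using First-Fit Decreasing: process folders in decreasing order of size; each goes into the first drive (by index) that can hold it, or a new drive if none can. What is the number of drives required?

Sorted descending: 6, 6, 5, 2, 2, 2, 2, 2, 2, 1, 1, 1.
drive 1: place 6 GB, 2 GB left
drive 2: place 6 GB, 2 GB left
drive 3: place 5 GB, 3 GB left
drive 1: place 2 GB, 0 GB left
drive 2: place 2 GB, 0 GB left
drive 3: place 2 GB, 1 GB left
drive 4: place 2 GB, 6 GB left
drive 4: place 2 GB, 4 GB left
drive 4: place 2 GB, 2 GB left
drive 3: place 1 GB, 0 GB left
drive 4: place 1 GB, 1 GB left
drive 4: place 1 GB, 0 GB left
Final drives: [6,2] [6,2] [5,2,1] [2,2,2,1,1].

4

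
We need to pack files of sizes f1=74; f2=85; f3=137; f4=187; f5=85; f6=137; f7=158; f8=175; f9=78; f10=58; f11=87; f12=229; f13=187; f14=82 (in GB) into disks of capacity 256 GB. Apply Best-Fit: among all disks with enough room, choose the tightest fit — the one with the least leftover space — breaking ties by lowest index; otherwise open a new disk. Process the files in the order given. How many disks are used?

8

disk 1: place f1 (74 GB), 182 GB left
disk 1: place f2 (85 GB), 97 GB left
disk 2: place f3 (137 GB), 119 GB left
disk 3: place f4 (187 GB), 69 GB left
disk 1: place f5 (85 GB), 12 GB left
disk 4: place f6 (137 GB), 119 GB left
disk 5: place f7 (158 GB), 98 GB left
disk 6: place f8 (175 GB), 81 GB left
disk 6: place f9 (78 GB), 3 GB left
disk 3: place f10 (58 GB), 11 GB left
disk 5: place f11 (87 GB), 11 GB left
disk 7: place f12 (229 GB), 27 GB left
disk 8: place f13 (187 GB), 69 GB left
disk 2: place f14 (82 GB), 37 GB left
Final disks: [74,85,85] [137,82] [187,58] [137] [158,87] [175,78] [229] [187].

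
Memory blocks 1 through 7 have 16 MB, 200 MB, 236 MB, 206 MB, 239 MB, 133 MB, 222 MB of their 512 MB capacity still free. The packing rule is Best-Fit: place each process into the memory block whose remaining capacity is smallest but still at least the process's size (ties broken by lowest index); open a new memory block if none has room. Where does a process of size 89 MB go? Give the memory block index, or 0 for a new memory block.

6

Memory blocks with room: memory block 2 (200 MB), memory block 3 (236 MB), memory block 4 (206 MB), memory block 5 (239 MB), memory block 6 (133 MB), memory block 7 (222 MB).
Tightest fit is memory block 6 with 133 MB free.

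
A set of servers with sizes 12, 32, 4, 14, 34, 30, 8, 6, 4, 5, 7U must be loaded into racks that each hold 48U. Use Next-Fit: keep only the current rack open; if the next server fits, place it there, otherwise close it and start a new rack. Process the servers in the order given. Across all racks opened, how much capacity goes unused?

36

12U → rack 1 (remaining 36U)
32U → rack 1 (remaining 4U)
4U → rack 1 (remaining 0U)
14U → rack 2 (remaining 34U)
34U → rack 2 (remaining 0U)
30U → rack 3 (remaining 18U)
8U → rack 3 (remaining 10U)
6U → rack 3 (remaining 4U)
4U → rack 3 (remaining 0U)
5U → rack 4 (remaining 43U)
7U → rack 4 (remaining 36U)
4 racks × 48U = 192U; used 156U; unused 36U.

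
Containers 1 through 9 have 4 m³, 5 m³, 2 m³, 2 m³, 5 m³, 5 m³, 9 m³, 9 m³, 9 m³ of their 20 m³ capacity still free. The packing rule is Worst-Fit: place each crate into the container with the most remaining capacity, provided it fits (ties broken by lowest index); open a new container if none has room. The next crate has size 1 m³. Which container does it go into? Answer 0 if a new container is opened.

Containers with room: container 1 (4 m³), container 2 (5 m³), container 3 (2 m³), container 4 (2 m³), container 5 (5 m³), container 6 (5 m³), container 7 (9 m³), container 8 (9 m³), container 9 (9 m³).
Most room is container 7 with 9 m³ free.

7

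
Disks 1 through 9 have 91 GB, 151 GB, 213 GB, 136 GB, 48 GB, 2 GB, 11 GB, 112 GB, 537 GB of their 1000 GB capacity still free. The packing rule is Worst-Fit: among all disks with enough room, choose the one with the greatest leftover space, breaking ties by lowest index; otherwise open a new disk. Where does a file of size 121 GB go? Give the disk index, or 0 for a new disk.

Disks with room: disk 2 (151 GB), disk 3 (213 GB), disk 4 (136 GB), disk 9 (537 GB).
Most room is disk 9 with 537 GB free.

9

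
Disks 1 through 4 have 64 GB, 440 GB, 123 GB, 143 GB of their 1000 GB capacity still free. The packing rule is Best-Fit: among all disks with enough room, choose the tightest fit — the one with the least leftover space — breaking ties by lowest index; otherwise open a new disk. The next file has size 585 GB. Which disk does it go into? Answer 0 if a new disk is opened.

No disk has ≥ 585 GB free, so a new disk is opened.

0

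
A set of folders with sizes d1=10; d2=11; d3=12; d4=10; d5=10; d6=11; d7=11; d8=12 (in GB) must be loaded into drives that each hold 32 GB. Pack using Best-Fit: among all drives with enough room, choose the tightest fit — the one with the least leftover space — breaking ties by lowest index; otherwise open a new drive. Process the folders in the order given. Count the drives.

drive 1: place d1 (10 GB), 22 GB left
drive 1: place d2 (11 GB), 11 GB left
drive 2: place d3 (12 GB), 20 GB left
drive 1: place d4 (10 GB), 1 GB left
drive 2: place d5 (10 GB), 10 GB left
drive 3: place d6 (11 GB), 21 GB left
drive 3: place d7 (11 GB), 10 GB left
drive 4: place d8 (12 GB), 20 GB left
Final drives: [10,11,10] [12,10] [11,11] [12].

4 drives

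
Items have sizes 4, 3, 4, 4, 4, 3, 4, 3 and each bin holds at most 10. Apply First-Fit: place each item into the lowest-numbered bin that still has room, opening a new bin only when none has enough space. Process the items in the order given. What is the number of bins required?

Put 4 in bin 1; 6 remain.
Put 3 in bin 1; 3 remain.
Put 4 in bin 2; 6 remain.
Put 4 in bin 2; 2 remain.
Put 4 in bin 3; 6 remain.
Put 3 in bin 1; 0 remain.
Put 4 in bin 3; 2 remain.
Put 3 in bin 4; 7 remain.

4 bins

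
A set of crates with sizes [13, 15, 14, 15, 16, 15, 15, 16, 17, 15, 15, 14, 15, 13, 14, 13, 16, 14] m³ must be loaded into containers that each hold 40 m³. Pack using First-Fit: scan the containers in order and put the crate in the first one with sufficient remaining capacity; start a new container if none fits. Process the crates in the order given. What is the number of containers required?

13 m³ → container 1 (remaining 27 m³)
15 m³ → container 1 (remaining 12 m³)
14 m³ → container 2 (remaining 26 m³)
15 m³ → container 2 (remaining 11 m³)
16 m³ → container 3 (remaining 24 m³)
15 m³ → container 3 (remaining 9 m³)
15 m³ → container 4 (remaining 25 m³)
16 m³ → container 4 (remaining 9 m³)
17 m³ → container 5 (remaining 23 m³)
15 m³ → container 5 (remaining 8 m³)
15 m³ → container 6 (remaining 25 m³)
14 m³ → container 6 (remaining 11 m³)
15 m³ → container 7 (remaining 25 m³)
13 m³ → container 7 (remaining 12 m³)
14 m³ → container 8 (remaining 26 m³)
13 m³ → container 8 (remaining 13 m³)
16 m³ → container 9 (remaining 24 m³)
14 m³ → container 9 (remaining 10 m³)
Final containers: [13,15] [14,15] [16,15] [15,16] [17,15] [15,14] [15,13] [14,13] [16,14].

9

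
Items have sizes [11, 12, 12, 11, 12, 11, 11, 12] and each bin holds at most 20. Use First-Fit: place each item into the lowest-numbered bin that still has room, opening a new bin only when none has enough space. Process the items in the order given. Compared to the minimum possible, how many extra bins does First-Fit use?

First-Fit: [11] [12] [12] [11] [12] [11] [11] [12] → 8 bins.
8 items exceed 10 (half the capacity), and no two of those can share a bin, so at least 8 bins are needed.
So 8 is already optimal.

0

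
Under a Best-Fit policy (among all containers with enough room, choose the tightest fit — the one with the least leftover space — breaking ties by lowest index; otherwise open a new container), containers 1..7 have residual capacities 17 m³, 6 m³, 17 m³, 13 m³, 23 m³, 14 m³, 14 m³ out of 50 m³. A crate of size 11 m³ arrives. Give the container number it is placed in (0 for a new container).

4

Containers with room: container 1 (17 m³), container 3 (17 m³), container 4 (13 m³), container 5 (23 m³), container 6 (14 m³), container 7 (14 m³).
Tightest fit is container 4 with 13 m³ free.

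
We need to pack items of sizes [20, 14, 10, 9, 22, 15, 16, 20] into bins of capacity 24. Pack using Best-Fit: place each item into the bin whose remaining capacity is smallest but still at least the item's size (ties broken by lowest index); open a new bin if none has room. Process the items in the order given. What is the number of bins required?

bin 1: place 20, 4 left
bin 2: place 14, 10 left
bin 2: place 10, 0 left
bin 3: place 9, 15 left
bin 4: place 22, 2 left
bin 3: place 15, 0 left
bin 5: place 16, 8 left
bin 6: place 20, 4 left

6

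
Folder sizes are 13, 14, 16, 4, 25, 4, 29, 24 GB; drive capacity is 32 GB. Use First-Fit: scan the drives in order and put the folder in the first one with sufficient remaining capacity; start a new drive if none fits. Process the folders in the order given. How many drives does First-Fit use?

Put 13 GB in drive 1; 19 GB remain.
Put 14 GB in drive 1; 5 GB remain.
Put 16 GB in drive 2; 16 GB remain.
Put 4 GB in drive 1; 1 GB remain.
Put 25 GB in drive 3; 7 GB remain.
Put 4 GB in drive 2; 12 GB remain.
Put 29 GB in drive 4; 3 GB remain.
Put 24 GB in drive 5; 8 GB remain.
Final drives: [13,14,4] [16,4] [25] [29] [24].

5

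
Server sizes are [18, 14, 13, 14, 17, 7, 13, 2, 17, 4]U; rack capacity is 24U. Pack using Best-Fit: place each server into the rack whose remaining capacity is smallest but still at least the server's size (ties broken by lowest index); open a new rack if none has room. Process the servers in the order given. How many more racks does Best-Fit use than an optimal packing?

0

Best-Fit: [18,2,4] [14] [13] [14] [17,7] [13] [17] → 7 racks.
7 servers exceed 12U (half the capacity), and no two of those can share a rack, so at least 7 racks are needed.
So 7 is already optimal.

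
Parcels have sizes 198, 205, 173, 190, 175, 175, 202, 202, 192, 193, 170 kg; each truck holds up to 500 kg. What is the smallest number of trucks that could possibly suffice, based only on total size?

Total size = 198 + 205 + 173 + 190 + 175 + 175 + 202 + 202 + 192 + 193 + 170 = 2075 kg.
⌈2075 / 500⌉ = 5.

5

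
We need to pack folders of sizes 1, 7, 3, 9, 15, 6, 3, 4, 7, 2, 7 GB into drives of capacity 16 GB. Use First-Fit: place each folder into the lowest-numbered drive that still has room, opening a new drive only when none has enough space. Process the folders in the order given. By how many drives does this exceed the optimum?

1

First-Fit: [1,7,3,3,2] [9,6] [15] [4,7] [7] → 5 drives.
Total size 64 GB; any packing needs at least ⌈64/16⌉ = 4 drives.
An optimal packing achieves that bound: [15,1] [9,7] [7,7,2] [6,4,3,3] → 4 drives.
Excess: 5 − 4 = 1.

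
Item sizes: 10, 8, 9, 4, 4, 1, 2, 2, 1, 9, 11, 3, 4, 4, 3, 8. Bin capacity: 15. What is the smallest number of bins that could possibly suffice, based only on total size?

Total size = 10 + 8 + 9 + 4 + 4 + 1 + 2 + 2 + 1 + 9 + 11 + 3 + 4 + 4 + 3 + 8 = 83.
⌈83 / 15⌉ = 6.

6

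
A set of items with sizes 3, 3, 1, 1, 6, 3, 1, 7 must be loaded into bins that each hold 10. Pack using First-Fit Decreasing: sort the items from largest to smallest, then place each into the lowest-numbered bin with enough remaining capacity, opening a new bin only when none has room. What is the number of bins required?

3

Sorted descending: 7, 6, 3, 3, 3, 1, 1, 1.
Put 7 in bin 1; 3 remain.
Put 6 in bin 2; 4 remain.
Put 3 in bin 1; 0 remain.
Put 3 in bin 2; 1 remain.
Put 3 in bin 3; 7 remain.
Put 1 in bin 2; 0 remain.
Put 1 in bin 3; 6 remain.
Put 1 in bin 3; 5 remain.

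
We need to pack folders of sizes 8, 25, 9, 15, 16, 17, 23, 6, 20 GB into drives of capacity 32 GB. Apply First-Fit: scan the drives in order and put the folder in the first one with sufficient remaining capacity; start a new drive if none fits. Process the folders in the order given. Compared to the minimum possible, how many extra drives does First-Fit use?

1

First-Fit: [8,9,15] [25,6] [16] [17] [23] [20] → 6 drives.
Total size 139 GB; any packing needs at least ⌈139/32⌉ = 5 drives.
An optimal packing achieves that bound: [25,6] [23,9] [20,8] [17,15] [16] → 5 drives.
Excess: 6 − 5 = 1.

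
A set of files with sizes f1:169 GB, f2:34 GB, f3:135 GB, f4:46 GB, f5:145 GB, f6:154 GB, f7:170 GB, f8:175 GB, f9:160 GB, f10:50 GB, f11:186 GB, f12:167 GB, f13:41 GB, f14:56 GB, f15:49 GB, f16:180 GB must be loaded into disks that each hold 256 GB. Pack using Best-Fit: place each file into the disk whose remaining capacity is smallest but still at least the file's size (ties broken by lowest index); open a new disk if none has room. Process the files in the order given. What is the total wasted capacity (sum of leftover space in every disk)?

Put f1 (169 GB) in disk 1; 87 GB remain.
Put f2 (34 GB) in disk 1; 53 GB remain.
Put f3 (135 GB) in disk 2; 121 GB remain.
Put f4 (46 GB) in disk 1; 7 GB remain.
Put f5 (145 GB) in disk 3; 111 GB remain.
Put f6 (154 GB) in disk 4; 102 GB remain.
Put f7 (170 GB) in disk 5; 86 GB remain.
Put f8 (175 GB) in disk 6; 81 GB remain.
Put f9 (160 GB) in disk 7; 96 GB remain.
Put f10 (50 GB) in disk 6; 31 GB remain.
Put f11 (186 GB) in disk 8; 70 GB remain.
Put f12 (167 GB) in disk 9; 89 GB remain.
Put f13 (41 GB) in disk 8; 29 GB remain.
Put f14 (56 GB) in disk 5; 30 GB remain.
Put f15 (49 GB) in disk 9; 40 GB remain.
Put f16 (180 GB) in disk 10; 76 GB remain.
10 disks × 256 GB = 2560 GB; used 1917 GB; unused 643 GB.

643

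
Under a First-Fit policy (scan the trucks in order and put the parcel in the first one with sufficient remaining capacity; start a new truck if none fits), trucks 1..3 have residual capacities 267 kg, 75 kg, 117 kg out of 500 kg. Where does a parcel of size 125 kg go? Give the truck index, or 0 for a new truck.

Trucks with room: truck 1 (267 kg).
The first with room is truck 1.

1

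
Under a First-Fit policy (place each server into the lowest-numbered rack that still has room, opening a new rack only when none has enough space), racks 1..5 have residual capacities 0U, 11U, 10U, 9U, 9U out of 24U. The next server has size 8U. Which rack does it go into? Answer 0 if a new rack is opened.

2

Racks with room: rack 2 (11U), rack 3 (10U), rack 4 (9U), rack 5 (9U).
The first with room is rack 2.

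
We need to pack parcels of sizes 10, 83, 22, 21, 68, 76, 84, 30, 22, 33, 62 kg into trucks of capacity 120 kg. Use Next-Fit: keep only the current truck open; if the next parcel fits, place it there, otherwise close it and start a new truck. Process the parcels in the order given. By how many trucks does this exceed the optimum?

0

Next-Fit: [10,83,22] [21,68] [76] [84,30] [22,33,62] → 5 trucks.
Total size 511 kg; any packing needs at least ⌈511/120⌉ = 5 trucks.
So 5 is already optimal.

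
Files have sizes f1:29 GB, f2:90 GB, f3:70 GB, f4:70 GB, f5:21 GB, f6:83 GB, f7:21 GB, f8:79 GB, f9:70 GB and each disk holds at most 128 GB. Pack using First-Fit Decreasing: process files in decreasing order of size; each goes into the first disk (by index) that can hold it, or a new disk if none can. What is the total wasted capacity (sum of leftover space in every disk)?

Sorted descending: 90, 83, 79, 70, 70, 70, 29, 21, 21.
90 GB → disk 1 (remaining 38 GB)
83 GB → disk 2 (remaining 45 GB)
79 GB → disk 3 (remaining 49 GB)
70 GB → disk 4 (remaining 58 GB)
70 GB → disk 5 (remaining 58 GB)
70 GB → disk 6 (remaining 58 GB)
29 GB → disk 1 (remaining 9 GB)
21 GB → disk 2 (remaining 24 GB)
21 GB → disk 2 (remaining 3 GB)
6 disks × 128 GB = 768 GB; used 533 GB; unused 235 GB.

235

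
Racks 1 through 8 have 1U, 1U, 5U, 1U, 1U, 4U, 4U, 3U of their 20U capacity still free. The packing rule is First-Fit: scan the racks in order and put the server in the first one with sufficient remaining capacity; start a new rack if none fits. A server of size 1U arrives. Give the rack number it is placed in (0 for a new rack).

Racks with room: rack 1 (1U), rack 2 (1U), rack 3 (5U), rack 4 (1U), rack 5 (1U), rack 6 (4U), rack 7 (4U), rack 8 (3U).
The first with room is rack 1.

1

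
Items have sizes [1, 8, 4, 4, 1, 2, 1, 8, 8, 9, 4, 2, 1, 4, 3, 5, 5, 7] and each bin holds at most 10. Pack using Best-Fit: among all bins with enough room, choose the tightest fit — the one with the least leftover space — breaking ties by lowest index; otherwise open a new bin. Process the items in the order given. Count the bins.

9

bin 1: place 1, 9 left
bin 1: place 8, 1 left
bin 2: place 4, 6 left
bin 2: place 4, 2 left
bin 1: place 1, 0 left
bin 2: place 2, 0 left
bin 3: place 1, 9 left
bin 3: place 8, 1 left
bin 4: place 8, 2 left
bin 5: place 9, 1 left
bin 6: place 4, 6 left
bin 4: place 2, 0 left
bin 3: place 1, 0 left
bin 6: place 4, 2 left
bin 7: place 3, 7 left
bin 7: place 5, 2 left
bin 8: place 5, 5 left
bin 9: place 7, 3 left
Final bins: [1,8,1] [4,4,2] [1,8,1] [8,2] [9] [4,4] [3,5] [5] [7].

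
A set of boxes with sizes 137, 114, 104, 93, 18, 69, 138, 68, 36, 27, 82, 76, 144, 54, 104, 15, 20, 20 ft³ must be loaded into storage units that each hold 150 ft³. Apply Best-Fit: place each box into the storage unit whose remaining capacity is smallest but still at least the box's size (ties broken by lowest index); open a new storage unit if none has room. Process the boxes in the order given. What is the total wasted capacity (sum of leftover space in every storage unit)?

Put 137 ft³ in storage unit 1; 13 ft³ remain.
Put 114 ft³ in storage unit 2; 36 ft³ remain.
Put 104 ft³ in storage unit 3; 46 ft³ remain.
Put 93 ft³ in storage unit 4; 57 ft³ remain.
Put 18 ft³ in storage unit 2; 18 ft³ remain.
Put 69 ft³ in storage unit 5; 81 ft³ remain.
Put 138 ft³ in storage unit 6; 12 ft³ remain.
Put 68 ft³ in storage unit 5; 13 ft³ remain.
Put 36 ft³ in storage unit 3; 10 ft³ remain.
Put 27 ft³ in storage unit 4; 30 ft³ remain.
Put 82 ft³ in storage unit 7; 68 ft³ remain.
Put 76 ft³ in storage unit 8; 74 ft³ remain.
Put 144 ft³ in storage unit 9; 6 ft³ remain.
Put 54 ft³ in storage unit 7; 14 ft³ remain.
Put 104 ft³ in storage unit 10; 46 ft³ remain.
Put 15 ft³ in storage unit 2; 3 ft³ remain.
Put 20 ft³ in storage unit 4; 10 ft³ remain.
Put 20 ft³ in storage unit 10; 26 ft³ remain.
10 storage units × 150 ft³ = 1500 ft³; used 1319 ft³; unused 181 ft³.

181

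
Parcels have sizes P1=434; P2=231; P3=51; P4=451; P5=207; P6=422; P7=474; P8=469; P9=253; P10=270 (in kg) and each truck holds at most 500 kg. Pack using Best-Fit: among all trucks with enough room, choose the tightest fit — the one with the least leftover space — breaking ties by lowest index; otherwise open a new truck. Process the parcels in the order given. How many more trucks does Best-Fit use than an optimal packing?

1

Best-Fit: [434,51] [231,207] [451] [422] [474] [469] [253] [270] → 8 trucks.
Total size 3262 kg; any packing needs at least ⌈3262/500⌉ = 7 trucks.
An optimal packing achieves that bound: [474] [469] [451] [434,51] [422] [270,207] [253,231] → 7 trucks.
Excess: 8 − 7 = 1.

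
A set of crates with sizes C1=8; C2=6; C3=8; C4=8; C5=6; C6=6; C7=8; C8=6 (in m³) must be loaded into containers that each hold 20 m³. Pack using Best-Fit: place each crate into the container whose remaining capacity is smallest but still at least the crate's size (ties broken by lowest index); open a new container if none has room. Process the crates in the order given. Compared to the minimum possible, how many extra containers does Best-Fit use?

0

Best-Fit: [8,6,6] [8,8] [6,8,6] → 3 containers.
Total size 56 m³; any packing needs at least ⌈56/20⌉ = 3 containers.
So 3 is already optimal.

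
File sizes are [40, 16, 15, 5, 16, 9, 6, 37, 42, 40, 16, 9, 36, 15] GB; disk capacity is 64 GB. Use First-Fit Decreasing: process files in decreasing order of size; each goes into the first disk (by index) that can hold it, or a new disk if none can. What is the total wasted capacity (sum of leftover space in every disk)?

18

Sorted descending: 42, 40, 40, 37, 36, 16, 16, 16, 15, 15, 9, 9, 6, 5.
Put 42 GB in disk 1; 22 GB remain.
Put 40 GB in disk 2; 24 GB remain.
Put 40 GB in disk 3; 24 GB remain.
Put 37 GB in disk 4; 27 GB remain.
Put 36 GB in disk 5; 28 GB remain.
Put 16 GB in disk 1; 6 GB remain.
Put 16 GB in disk 2; 8 GB remain.
Put 16 GB in disk 3; 8 GB remain.
Put 15 GB in disk 4; 12 GB remain.
Put 15 GB in disk 5; 13 GB remain.
Put 9 GB in disk 4; 3 GB remain.
Put 9 GB in disk 5; 4 GB remain.
Put 6 GB in disk 1; 0 GB remain.
Put 5 GB in disk 2; 3 GB remain.
5 disks × 64 GB = 320 GB; used 302 GB; unused 18 GB.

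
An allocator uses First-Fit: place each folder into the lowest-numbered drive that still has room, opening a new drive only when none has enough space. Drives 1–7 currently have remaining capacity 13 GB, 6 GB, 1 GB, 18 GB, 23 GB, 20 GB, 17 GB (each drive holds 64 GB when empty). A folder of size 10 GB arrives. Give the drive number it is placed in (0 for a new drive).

Drives with room: drive 1 (13 GB), drive 4 (18 GB), drive 5 (23 GB), drive 6 (20 GB), drive 7 (17 GB).
The first with room is drive 1.

1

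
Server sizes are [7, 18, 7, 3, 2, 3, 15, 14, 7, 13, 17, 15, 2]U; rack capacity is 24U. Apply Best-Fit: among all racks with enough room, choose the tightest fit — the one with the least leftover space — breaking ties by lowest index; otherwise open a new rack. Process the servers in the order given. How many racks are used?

rack 1: place 7U, 17U left
rack 2: place 18U, 6U left
rack 1: place 7U, 10U left
rack 2: place 3U, 3U left
rack 2: place 2U, 1U left
rack 1: place 3U, 7U left
rack 3: place 15U, 9U left
rack 4: place 14U, 10U left
rack 1: place 7U, 0U left
rack 5: place 13U, 11U left
rack 6: place 17U, 7U left
rack 7: place 15U, 9U left
rack 6: place 2U, 5U left

7 racks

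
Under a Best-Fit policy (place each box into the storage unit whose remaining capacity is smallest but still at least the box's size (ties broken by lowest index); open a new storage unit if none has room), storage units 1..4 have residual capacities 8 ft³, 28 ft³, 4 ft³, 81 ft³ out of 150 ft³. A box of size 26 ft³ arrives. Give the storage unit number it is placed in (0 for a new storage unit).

2

Storage units with room: storage unit 2 (28 ft³), storage unit 4 (81 ft³).
Tightest fit is storage unit 2 with 28 ft³ free.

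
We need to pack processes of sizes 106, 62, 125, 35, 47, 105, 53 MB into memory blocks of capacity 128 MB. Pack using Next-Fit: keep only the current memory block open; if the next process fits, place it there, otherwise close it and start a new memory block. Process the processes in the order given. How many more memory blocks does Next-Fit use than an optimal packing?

Next-Fit: [106] [62] [125] [35,47] [105] [53] → 6 memory blocks.
Total size 533 MB; any packing needs at least ⌈533/128⌉ = 5 memory blocks.
An optimal packing achieves that bound: [125] [106] [105] [62,53] [47,35] → 5 memory blocks.
Excess: 6 − 5 = 1.

1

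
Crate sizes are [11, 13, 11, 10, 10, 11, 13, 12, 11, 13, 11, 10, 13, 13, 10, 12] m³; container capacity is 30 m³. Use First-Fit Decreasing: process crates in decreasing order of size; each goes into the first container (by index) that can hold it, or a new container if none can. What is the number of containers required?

8

Sorted descending: 13, 13, 13, 13, 13, 12, 12, 11, 11, 11, 11, 11, 10, 10, 10, 10.
container 1: place 13 m³, 17 m³ left
container 1: place 13 m³, 4 m³ left
container 2: place 13 m³, 17 m³ left
container 2: place 13 m³, 4 m³ left
container 3: place 13 m³, 17 m³ left
container 3: place 12 m³, 5 m³ left
container 4: place 12 m³, 18 m³ left
container 4: place 11 m³, 7 m³ left
container 5: place 11 m³, 19 m³ left
container 5: place 11 m³, 8 m³ left
container 6: place 11 m³, 19 m³ left
container 6: place 11 m³, 8 m³ left
container 7: place 10 m³, 20 m³ left
container 7: place 10 m³, 10 m³ left
container 7: place 10 m³, 0 m³ left
container 8: place 10 m³, 20 m³ left
Final containers: [13,13] [13,13] [13,12] [12,11] [11,11] [11,11] [10,10,10] [10].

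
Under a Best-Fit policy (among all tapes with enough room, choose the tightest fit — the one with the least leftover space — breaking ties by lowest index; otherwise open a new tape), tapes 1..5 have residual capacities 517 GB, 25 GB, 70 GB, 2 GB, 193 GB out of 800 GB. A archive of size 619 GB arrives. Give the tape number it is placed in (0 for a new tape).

0

No tape has ≥ 619 GB free, so a new tape is opened.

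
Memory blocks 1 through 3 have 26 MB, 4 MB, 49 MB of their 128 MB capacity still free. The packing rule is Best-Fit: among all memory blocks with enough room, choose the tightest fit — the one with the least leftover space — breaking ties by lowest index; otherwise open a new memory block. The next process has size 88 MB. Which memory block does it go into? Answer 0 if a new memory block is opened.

0

No memory block has ≥ 88 MB free, so a new memory block is opened.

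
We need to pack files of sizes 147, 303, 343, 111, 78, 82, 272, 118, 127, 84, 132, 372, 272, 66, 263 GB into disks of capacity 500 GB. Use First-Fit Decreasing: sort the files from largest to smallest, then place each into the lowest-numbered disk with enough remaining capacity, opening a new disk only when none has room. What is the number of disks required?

Sorted descending: 372, 343, 303, 272, 272, 263, 147, 132, 127, 118, 111, 84, 82, 78, 66.
Put 372 GB in disk 1; 128 GB remain.
Put 343 GB in disk 2; 157 GB remain.
Put 303 GB in disk 3; 197 GB remain.
Put 272 GB in disk 4; 228 GB remain.
Put 272 GB in disk 5; 228 GB remain.
Put 263 GB in disk 6; 237 GB remain.
Put 147 GB in disk 2; 10 GB remain.
Put 132 GB in disk 3; 65 GB remain.
Put 127 GB in disk 1; 1 GB remain.
Put 118 GB in disk 4; 110 GB remain.
Put 111 GB in disk 5; 117 GB remain.
Put 84 GB in disk 4; 26 GB remain.
Put 82 GB in disk 5; 35 GB remain.
Put 78 GB in disk 6; 159 GB remain.
Put 66 GB in disk 6; 93 GB remain.

6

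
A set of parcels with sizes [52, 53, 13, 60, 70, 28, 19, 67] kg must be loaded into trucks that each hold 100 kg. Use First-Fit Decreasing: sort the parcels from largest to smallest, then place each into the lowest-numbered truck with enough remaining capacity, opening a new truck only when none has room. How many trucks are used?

Sorted descending: 70, 67, 60, 53, 52, 28, 19, 13.
Put 70 kg in truck 1; 30 kg remain.
Put 67 kg in truck 2; 33 kg remain.
Put 60 kg in truck 3; 40 kg remain.
Put 53 kg in truck 4; 47 kg remain.
Put 52 kg in truck 5; 48 kg remain.
Put 28 kg in truck 1; 2 kg remain.
Put 19 kg in truck 2; 14 kg remain.
Put 13 kg in truck 2; 1 kg remain.
Final trucks: [70,28] [67,19,13] [60] [53] [52].

5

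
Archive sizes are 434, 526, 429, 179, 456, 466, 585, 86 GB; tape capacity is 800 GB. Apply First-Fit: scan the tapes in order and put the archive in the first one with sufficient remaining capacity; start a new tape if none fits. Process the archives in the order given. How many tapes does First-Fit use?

6 tapes

434 GB → tape 1 (remaining 366 GB)
526 GB → tape 2 (remaining 274 GB)
429 GB → tape 3 (remaining 371 GB)
179 GB → tape 1 (remaining 187 GB)
456 GB → tape 4 (remaining 344 GB)
466 GB → tape 5 (remaining 334 GB)
585 GB → tape 6 (remaining 215 GB)
86 GB → tape 1 (remaining 101 GB)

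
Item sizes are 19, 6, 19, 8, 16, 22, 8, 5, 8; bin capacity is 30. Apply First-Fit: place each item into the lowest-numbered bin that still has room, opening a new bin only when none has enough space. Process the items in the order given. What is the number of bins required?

4 bins

bin 1: place 19, 11 left
bin 1: place 6, 5 left
bin 2: place 19, 11 left
bin 2: place 8, 3 left
bin 3: place 16, 14 left
bin 4: place 22, 8 left
bin 3: place 8, 6 left
bin 1: place 5, 0 left
bin 4: place 8, 0 left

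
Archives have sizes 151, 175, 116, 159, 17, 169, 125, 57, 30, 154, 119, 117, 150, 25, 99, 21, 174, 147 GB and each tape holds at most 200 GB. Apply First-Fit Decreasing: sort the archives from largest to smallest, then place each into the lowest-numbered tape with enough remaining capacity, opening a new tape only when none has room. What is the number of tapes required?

Sorted descending: 175, 174, 169, 159, 154, 151, 150, 147, 125, 119, 117, 116, 99, 57, 30, 25, 21, 17.
Put 175 GB in tape 1; 25 GB remain.
Put 174 GB in tape 2; 26 GB remain.
Put 169 GB in tape 3; 31 GB remain.
Put 159 GB in tape 4; 41 GB remain.
Put 154 GB in tape 5; 46 GB remain.
Put 151 GB in tape 6; 49 GB remain.
Put 150 GB in tape 7; 50 GB remain.
Put 147 GB in tape 8; 53 GB remain.
Put 125 GB in tape 9; 75 GB remain.
Put 119 GB in tape 10; 81 GB remain.
Put 117 GB in tape 11; 83 GB remain.
Put 116 GB in tape 12; 84 GB remain.
Put 99 GB in tape 13; 101 GB remain.
Put 57 GB in tape 9; 18 GB remain.
Put 30 GB in tape 3; 1 GB remain.
Put 25 GB in tape 1; 0 GB remain.
Put 21 GB in tape 2; 5 GB remain.
Put 17 GB in tape 4; 24 GB remain.

13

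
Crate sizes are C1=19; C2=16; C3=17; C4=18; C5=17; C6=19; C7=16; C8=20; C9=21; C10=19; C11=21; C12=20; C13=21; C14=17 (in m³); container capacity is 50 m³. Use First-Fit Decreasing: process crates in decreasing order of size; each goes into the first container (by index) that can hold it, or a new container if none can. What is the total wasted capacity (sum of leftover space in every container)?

89

Sorted descending: 21, 21, 21, 20, 20, 19, 19, 19, 18, 17, 17, 17, 16, 16.
21 m³ → container 1 (remaining 29 m³)
21 m³ → container 1 (remaining 8 m³)
21 m³ → container 2 (remaining 29 m³)
20 m³ → container 2 (remaining 9 m³)
20 m³ → container 3 (remaining 30 m³)
19 m³ → container 3 (remaining 11 m³)
19 m³ → container 4 (remaining 31 m³)
19 m³ → container 4 (remaining 12 m³)
18 m³ → container 5 (remaining 32 m³)
17 m³ → container 5 (remaining 15 m³)
17 m³ → container 6 (remaining 33 m³)
17 m³ → container 6 (remaining 16 m³)
16 m³ → container 6 (remaining 0 m³)
16 m³ → container 7 (remaining 34 m³)
7 containers × 50 m³ = 350 m³; used 261 m³; unused 89 m³.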